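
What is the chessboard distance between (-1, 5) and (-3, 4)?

max(|x_i - y_i|) = max(|-1 - (-3)|, |5 - 4|) = max(2, 1) = 2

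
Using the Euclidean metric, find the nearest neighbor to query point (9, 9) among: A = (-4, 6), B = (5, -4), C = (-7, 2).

Distances: d(A) ≈ 13.3417, d(B) ≈ 13.6015, d(C) ≈ 17.4642. Nearest: A = (-4, 6) with distance 13.3417.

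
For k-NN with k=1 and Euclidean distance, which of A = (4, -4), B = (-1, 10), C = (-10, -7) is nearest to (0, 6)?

Distances: d(A) ≈ 10.7703, d(B) ≈ 4.1231, d(C) ≈ 16.4012. Nearest: B = (-1, 10) with distance 4.1231.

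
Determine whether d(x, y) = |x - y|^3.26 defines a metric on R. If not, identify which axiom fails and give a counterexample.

No. d(x,y) = |x-y|^3.26 fails the triangle inequality since p = 3.26 > 1. Counterexample: x = 1, y = 5, z = 7. d(x,z) = |1 - 7|^3.26 = 6^3.26 ≈ 344.1701, but d(x,y) + d(y,z) = 4^3.26 + 2^3.26 ≈ 91.7731 + 9.5798 = 101.3529. Since 344.1701 > 101.3529, the triangle inequality is violated.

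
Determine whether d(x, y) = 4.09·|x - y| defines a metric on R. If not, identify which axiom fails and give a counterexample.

Yes. Since |x - y| is a metric on R and 4.09 > 0, the positive scalar multiple 4.09·|x - y| is also a metric: scaling by a positive constant preserves non-negativity, identity (d=0 ⟺ |x-y|=0 ⟺ x=y), symmetry, and the triangle inequality.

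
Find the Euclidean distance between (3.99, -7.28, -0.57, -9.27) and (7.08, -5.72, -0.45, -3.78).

√(Σ(x_i - y_i)²) = √((3.99 - 7.08)² + (-7.28 - (-5.72))² + (-0.57 - (-0.45))² + (-9.27 - (-3.78))²)
= √((-3.09)² + (-1.56)² + (-0.12)² + (-5.49)²) = √(9.5481 + 2.4336 + 0.0144 + 30.1401) = √42.1362 ≈ 6.4912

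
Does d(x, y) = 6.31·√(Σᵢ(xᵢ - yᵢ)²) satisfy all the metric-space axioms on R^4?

Yes. The L2 (Euclidean) norm induces a metric on R^4, and multiplying a metric by a positive constant 6.31 > 0 preserves all four axioms: non-negativity (6.31·||x-y|| ≥ 0), identity (6.31·||x-y|| = 0 ⟺ ||x-y|| = 0 ⟺ x = y), symmetry (||x-y|| = ||y-x||), and the triangle inequality (6.31·||x-z|| ≤ 6.31·||x-y|| + 6.31·||y-z||). So d is a metric.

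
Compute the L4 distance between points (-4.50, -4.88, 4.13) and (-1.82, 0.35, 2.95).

(Σ|x_i - y_i|^4)^(1/4) = (|-4.5 - (-1.82)|^4 + |-4.88 - 0.35|^4 + |4.13 - 2.95|^4)^(1/4)
= (2.68^4 + 5.23^4 + 1.18^4)^(1/4) ≈ (51.5869 + 748.1811 + 1.9388)^(1/4) = (801.7068)^(1/4) ≈ 5.3211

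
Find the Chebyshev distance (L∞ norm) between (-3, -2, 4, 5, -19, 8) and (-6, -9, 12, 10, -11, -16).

max(|x_i - y_i|) = max(|-3 - (-6)|, |-2 - (-9)|, |4 - 12|, |5 - 10|, |-19 - (-11)|, |8 - (-16)|) = max(3, 7, 8, 5, 8, 24) = 24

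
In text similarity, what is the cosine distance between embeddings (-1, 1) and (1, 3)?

With u = (-1, 1), v = (1, 3):
u·v = (-1)·1 + 1·3 = (-1) + 3 = 2.
|u| = √((-1)² + 1²) = √2, |v| = √(1² + 3²) = √10, so |u||v| = √(2·10) = √20.
cos θ = (u·v)/(|u||v|) = 2/√20 ≈ 0.4472
Cosine distance = 1 - cos θ ≈ 1 - 0.4472 = 0.5528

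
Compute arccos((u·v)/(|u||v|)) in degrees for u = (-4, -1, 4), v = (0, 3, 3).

With u = (-4, -1, 4), v = (0, 3, 3):
u·v = (-4)·0 + (-1)·3 + 4·3 = 0 + (-3) + 12 = 9.
|u| = √((-4)² + (-1)² + 4²) = √33, |v| = √(0² + 3² + 3²) = √18, so |u||v| = √(33·18) = √594.
cos θ = (u·v)/(|u||v|) = 9/√594 ≈ 0.369274
θ = arccos(0.369274) ≈ 68.33°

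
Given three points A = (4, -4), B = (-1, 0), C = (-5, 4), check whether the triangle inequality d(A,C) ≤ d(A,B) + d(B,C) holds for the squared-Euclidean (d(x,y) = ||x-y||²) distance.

d(A,B) = 5² + 4² = 41, d(B,C) = 4² + 4² = 32, d(A,C) = 9² + 8² = 145.
d(A,C) = 145 > 41 + 32 = 73. Triangle inequality is VIOLATED. (Squared-Euclidean is not a metric — this is a counterexample.)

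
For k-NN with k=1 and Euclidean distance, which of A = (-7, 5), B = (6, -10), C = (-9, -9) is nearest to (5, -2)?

Distances: d(A) ≈ 13.8924, d(B) ≈ 8.0623, d(C) ≈ 15.6525. Nearest: B = (6, -10) with distance 8.0623.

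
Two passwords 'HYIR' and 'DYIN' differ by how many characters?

Differing positions: 1, 4. Hamming distance = 2.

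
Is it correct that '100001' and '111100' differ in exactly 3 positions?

Differing positions: 2, 3, 4, 6. Hamming distance = 4, so the claim that d_H = 3 is false.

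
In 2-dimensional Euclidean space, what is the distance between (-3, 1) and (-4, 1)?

√(Σ(x_i - y_i)²) = √((-3 - (-4))² + (1 - 1)²)
= √(1² + 0²) = √(1 + 0) = √1 = 1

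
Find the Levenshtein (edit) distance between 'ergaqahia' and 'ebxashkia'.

Let D[i][j] be the edit distance between the first i characters of 'ergaqahia' and the first j characters of 'ebxashkia', with D[i][0] = i, D[0][j] = j, and D[i][j] = D[i-1][j-1] if the characters match, else 1 + min(D[i-1][j], D[i][j-1], D[i-1][j-1]). Filling the table (rows: prefixes of 'ergaqahia', columns: prefixes of 'ebxashkia'):
     ε  e  b  x  a  s  h  k  i  a
  ε  0  1  2  3  4  5  6  7  8  9
  e  1  0  1  2  3  4  5  6  7  8
  r  2  1  1  2  3  4  5  6  7  8
  g  3  2  2  2  3  4  5  6  7  8
  a  4  3  3  3  2  3  4  5  6  7
  q  5  4  4  4  3  3  4  5  6  7
  a  6  5  5  5  4  4  4  5  6  6
  h  7  6  6  6  5  5  4  5  6  7
  i  8  7  7  7  6  6  5  5  5  6
  a  9  8  8  8  7  7  6  6  6  5
The bottom-right entry gives D[9][9] = 5, so no sequence of fewer than 5 edits works. Backtracking through the table gives one optimal edit sequence (5 edits):
  ergaqahia → ebgaqahia (sub r→b @2)
  ebgaqahia → ebxaqahia (sub g→x @3)
  ebxaqahia → ebxasahia (sub q→s @5)
  ebxasahia → ebxashhia (sub a→h @6)
  ebxashhia → ebxashkia (sub h→k @7)
Edit distance = 5.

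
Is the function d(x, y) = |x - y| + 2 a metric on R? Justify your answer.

No. d fails identity of indiscernibles (specifically d(x,x) = 0): d(3, 3) = |3 - 3| + 2 = 0 + 2 = 2 ≠ 0.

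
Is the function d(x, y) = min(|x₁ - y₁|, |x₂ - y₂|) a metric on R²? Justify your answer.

No. d fails identity of indiscernibles: take x = (4, 0) and y = (4, 4). Then d(x,y) = min(|4 - 4|, |0 - 4|) = min(0, 4) = 0, yet x ≠ y.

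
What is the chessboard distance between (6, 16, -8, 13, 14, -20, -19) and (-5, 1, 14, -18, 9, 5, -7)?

max(|x_i - y_i|) = max(|6 - (-5)|, |16 - 1|, |-8 - 14|, |13 - (-18)|, |14 - 9|, |-20 - 5|, |-19 - (-7)|) = max(11, 15, 22, 31, 5, 25, 12) = 31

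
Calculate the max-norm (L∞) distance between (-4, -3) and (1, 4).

max(|x_i - y_i|) = max(|-4 - 1|, |-3 - 4|) = max(5, 7) = 7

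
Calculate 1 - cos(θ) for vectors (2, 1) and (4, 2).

With u = (2, 1), v = (4, 2):
u·v = 2·4 + 1·2 = 8 + 2 = 10.
|u| = √(2² + 1²) = √5, |v| = √(4² + 2²) = √20, so |u||v| = √(5·20) = √100 = 10.
cos θ = (u·v)/(|u||v|) = 10/10 = 1
Cosine distance = 1 - cos θ = 1 - 1 = 0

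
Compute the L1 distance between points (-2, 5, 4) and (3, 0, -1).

Σ|x_i - y_i| = |-2 - 3| + |5 - 0| + |4 - (-1)| = 5 + 5 + 5 = 15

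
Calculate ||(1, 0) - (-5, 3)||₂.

√(Σ(x_i - y_i)²) = √((1 - (-5))² + (0 - 3)²)
= √(6² + (-3)²) = √(36 + 9) = √45 ≈ 6.7082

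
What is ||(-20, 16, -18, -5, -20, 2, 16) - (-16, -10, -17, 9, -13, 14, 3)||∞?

max(|x_i - y_i|) = max(|-20 - (-16)|, |16 - (-10)|, |-18 - (-17)|, |-5 - 9|, |-20 - (-13)|, |2 - 14|, |16 - 3|) = max(4, 26, 1, 14, 7, 12, 13) = 26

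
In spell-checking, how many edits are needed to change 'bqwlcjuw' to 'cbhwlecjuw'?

Let D[i][j] be the edit distance between the first i characters of 'bqwlcjuw' and the first j characters of 'cbhwlecjuw', with D[i][0] = i, D[0][j] = j, and D[i][j] = D[i-1][j-1] if the characters match, else 1 + min(D[i-1][j], D[i][j-1], D[i-1][j-1]). Filling the table (rows: prefixes of 'bqwlcjuw', columns: prefixes of 'cbhwlecjuw'):
     ε  c  b  h  w  l  e  c  j  u  w
  ε  0  1  2  3  4  5  6  7  8  9 10
  b  1  1  1  2  3  4  5  6  7  8  9
  q  2  2  2  2  3  4  5  6  7  8  9
  w  3  3  3  3  2  3  4  5  6  7  8
  l  4  4  4  4  3  2  3  4  5  6  7
  c  5  4  5  5  4  3  3  3  4  5  6
  j  6  5  5  6  5  4  4  4  3  4  5
  u  7  6  6  6  6  5  5  5  4  3  4
  w  8  7  7  7  6  6  6  6  5  4  3
The bottom-right entry gives D[8][10] = 3, so no sequence of fewer than 3 edits works. Backtracking through the table gives one optimal edit sequence (3 edits):
  bqwlcjuw → cbqwlcjuw (ins c @1)
  cbqwlcjuw → cbhwlcjuw (sub q→h @3)
  cbhwlcjuw → cbhwlecjuw (ins e @6)
Edit distance = 3.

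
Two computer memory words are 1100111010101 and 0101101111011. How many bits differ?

Differing positions: 1, 4, 6, 8, 10, 11, 12. Hamming distance = 7.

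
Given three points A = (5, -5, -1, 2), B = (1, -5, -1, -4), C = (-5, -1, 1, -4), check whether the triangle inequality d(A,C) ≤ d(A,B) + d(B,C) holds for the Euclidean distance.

d(A,B) = √(4² + 0² + 0² + 6²) = √52 ≈ 7.2111, d(B,C) = √(6² + 4² + 2² + 0²) = √56 ≈ 7.4833, d(A,C) = √(10² + 4² + 2² + 6²) = √156 ≈ 12.49.
d(A,C) ≈ 12.49 ≤ 7.2111 + 7.4833 = 14.6944. Triangle inequality is satisfied.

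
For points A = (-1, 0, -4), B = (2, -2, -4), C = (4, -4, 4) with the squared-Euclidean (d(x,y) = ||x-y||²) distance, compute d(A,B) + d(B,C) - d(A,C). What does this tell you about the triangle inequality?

d(A,B) = 3² + 2² + 0² = 13, d(B,C) = 2² + 2² + 8² = 72, d(A,C) = 5² + 4² + 8² = 105.
d(A,B) + d(B,C) - d(A,C) = 13 + 72 - 105 = 85 - 105 = -20. This is < 0, so the triangle inequality FAILS for these points (squared-Euclidean is not a metric).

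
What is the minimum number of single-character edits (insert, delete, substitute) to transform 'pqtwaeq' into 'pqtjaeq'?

Let D[i][j] be the edit distance between the first i characters of 'pqtwaeq' and the first j characters of 'pqtjaeq', with D[i][0] = i, D[0][j] = j, and D[i][j] = D[i-1][j-1] if the characters match, else 1 + min(D[i-1][j], D[i][j-1], D[i-1][j-1]). Filling the table (rows: prefixes of 'pqtwaeq', columns: prefixes of 'pqtjaeq'):
     ε  p  q  t  j  a  e  q
  ε  0  1  2  3  4  5  6  7
  p  1  0  1  2  3  4  5  6
  q  2  1  0  1  2  3  4  5
  t  3  2  1  0  1  2  3  4
  w  4  3  2  1  1  2  3  4
  a  5  4  3  2  2  1  2  3
  e  6  5  4  3  3  2  1  2
  q  7  6  5  4  4  3  2  1
The bottom-right entry gives D[7][7] = 1, so no sequence of fewer than 1 edit works. Backtracking through the table gives one optimal edit sequence (1 edit):
  pqtwaeq → pqtjaeq (sub w→j @4)
Edit distance = 1.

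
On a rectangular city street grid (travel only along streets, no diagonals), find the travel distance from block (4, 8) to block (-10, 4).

Σ|x_i - y_i| = |4 - (-10)| + |8 - 4| = 14 + 4 = 18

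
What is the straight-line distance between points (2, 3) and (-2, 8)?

√(Σ(x_i - y_i)²) = √((2 - (-2))² + (3 - 8)²)
= √(4² + (-5)²) = √(16 + 25) = √41 ≈ 6.4031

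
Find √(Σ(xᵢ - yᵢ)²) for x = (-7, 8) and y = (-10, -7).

√(Σ(x_i - y_i)²) = √((-7 - (-10))² + (8 - (-7))²)
= √(3² + 15²) = √(9 + 225) = √234 ≈ 15.2971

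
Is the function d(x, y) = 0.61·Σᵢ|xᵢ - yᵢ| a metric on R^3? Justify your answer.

Yes. The L1 (Manhattan) norm induces a metric on R^3, and multiplying a metric by a positive constant 0.61 > 0 preserves all four axioms: non-negativity (0.61·||x-y|| ≥ 0), identity (0.61·||x-y|| = 0 ⟺ ||x-y|| = 0 ⟺ x = y), symmetry (||x-y|| = ||y-x||), and the triangle inequality (0.61·||x-z|| ≤ 0.61·||x-y|| + 0.61·||y-z||). So d is a metric.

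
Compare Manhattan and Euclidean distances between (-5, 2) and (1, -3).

L1 = |-5 - 1| + |2 - (-3)| = 6 + 5 = 11
L2 = √(6² + 5²) = √61 ≈ 7.8102
L1 ≥ L2 always (equality iff movement is along one axis); L1 > L2 here.
Ratio L1/L2 = 11/√61 ≈ 1.4084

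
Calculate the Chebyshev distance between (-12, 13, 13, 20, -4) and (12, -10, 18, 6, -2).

max(|x_i - y_i|) = max(|-12 - 12|, |13 - (-10)|, |13 - 18|, |20 - 6|, |-4 - (-2)|) = max(24, 23, 5, 14, 2) = 24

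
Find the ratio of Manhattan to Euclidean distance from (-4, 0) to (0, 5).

L1 = |-4 - 0| + |0 - 5| = 4 + 5 = 9
L2 = √(4² + 5²) = √41 ≈ 6.4031
L1 ≥ L2 always (equality iff movement is along one axis); L1 > L2 here.
Ratio L1/L2 = 9/√41 ≈ 1.4056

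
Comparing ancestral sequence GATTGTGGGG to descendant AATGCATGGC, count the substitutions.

Differing positions: 1, 4, 5, 6, 7, 10. Hamming distance = 6.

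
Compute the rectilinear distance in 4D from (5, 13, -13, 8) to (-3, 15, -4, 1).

Σ|x_i - y_i| = |5 - (-3)| + |13 - 15| + |-13 - (-4)| + |8 - 1| = 8 + 2 + 9 + 7 = 26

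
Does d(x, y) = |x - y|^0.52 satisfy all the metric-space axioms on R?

Yes. With 0 < p = 0.52 ≤ 1, d(x,y) = |x-y|^0.52 is a metric on R. Non-negativity and symmetry are immediate; |x-y|^0.52 = 0 ⟺ |x-y| = 0 ⟺ x = y. For the triangle inequality, the function t ↦ t^0.52 is subadditive on [0,∞) when p ≤ 1, so |x-z|^0.52 ≤ (|x-y| + |y-z|)^0.52 ≤ |x-y|^0.52 + |y-z|^0.52.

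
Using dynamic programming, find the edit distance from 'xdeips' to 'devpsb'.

Let D[i][j] be the edit distance between the first i characters of 'xdeips' and the first j characters of 'devpsb', with D[i][0] = i, D[0][j] = j, and D[i][j] = D[i-1][j-1] if the characters match, else 1 + min(D[i-1][j], D[i][j-1], D[i-1][j-1]). Filling the table (rows: prefixes of 'xdeips', columns: prefixes of 'devpsb'):
     ε  d  e  v  p  s  b
  ε  0  1  2  3  4  5  6
  x  1  1  2  3  4  5  6
  d  2  1  2  3  4  5  6
  e  3  2  1  2  3  4  5
  i  4  3  2  2  3  4  5
  p  5  4  3  3  2  3  4
  s  6  5  4  4  3  2  3
The bottom-right entry gives D[6][6] = 3, so no sequence of fewer than 3 edits works. Backtracking through the table gives one optimal edit sequence (3 edits):
  xdeips → deips (del x @1)
  deips → devps (sub i→v @3)
  devps → devpsb (ins b @6)
Edit distance = 3.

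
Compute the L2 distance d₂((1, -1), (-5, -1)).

√(Σ(x_i - y_i)²) = √((1 - (-5))² + (-1 - (-1))²)
= √(6² + 0²) = √(36 + 0) = √36 = 6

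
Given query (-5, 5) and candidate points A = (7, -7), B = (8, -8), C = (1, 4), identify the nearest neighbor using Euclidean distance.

Distances: d(A) ≈ 16.9706, d(B) ≈ 18.3848, d(C) ≈ 6.0828. Nearest: C = (1, 4) with distance 6.0828.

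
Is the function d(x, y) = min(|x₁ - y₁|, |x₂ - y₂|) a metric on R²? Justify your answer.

No. d fails identity of indiscernibles: take x = (2, 0) and y = (2, 2). Then d(x,y) = min(|2 - 2|, |0 - 2|) = min(0, 2) = 0, yet x ≠ y.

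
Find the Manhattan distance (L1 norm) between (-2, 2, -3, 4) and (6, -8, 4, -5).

Σ|x_i - y_i| = |-2 - 6| + |2 - (-8)| + |-3 - 4| + |4 - (-5)| = 8 + 10 + 7 + 9 = 34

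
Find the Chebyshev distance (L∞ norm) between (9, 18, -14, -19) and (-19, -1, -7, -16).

max(|x_i - y_i|) = max(|9 - (-19)|, |18 - (-1)|, |-14 - (-7)|, |-19 - (-16)|) = max(28, 19, 7, 3) = 28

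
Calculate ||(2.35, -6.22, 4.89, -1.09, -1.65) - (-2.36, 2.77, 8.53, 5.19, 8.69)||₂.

√(Σ(x_i - y_i)²) = √((2.35 - (-2.36))² + (-6.22 - 2.77)² + (4.89 - 8.53)² + (-1.09 - 5.19)² + (-1.65 - 8.69)²)
= √(4.71² + (-8.99)² + (-3.64)² + (-6.28)² + (-10.34)²) = √(22.1841 + 80.8201 + 13.2496 + 39.4384 + 106.9156) = √262.6078 ≈ 16.2052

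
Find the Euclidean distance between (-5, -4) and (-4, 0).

√(Σ(x_i - y_i)²) = √((-5 - (-4))² + (-4 - 0)²)
= √((-1)² + (-4)²) = √(1 + 16) = √17 ≈ 4.1231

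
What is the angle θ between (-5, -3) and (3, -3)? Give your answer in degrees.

With u = (-5, -3), v = (3, -3):
u·v = (-5)·3 + (-3)·(-3) = (-15) + 9 = -6.
|u| = √((-5)² + (-3)²) = √34, |v| = √(3² + (-3)²) = √18, so |u||v| = √(34·18) = √612.
cos θ = (u·v)/(|u||v|) = -6/√612 ≈ -0.242536
θ = arccos(-0.242536) ≈ 104.04°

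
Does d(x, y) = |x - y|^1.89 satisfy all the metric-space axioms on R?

No. d(x,y) = |x-y|^1.89 fails the triangle inequality since p = 1.89 > 1. Counterexample: x = 2, y = 4, z = 16. d(x,z) = |2 - 16|^1.89 = 14^1.89 ≈ 146.6162, but d(x,y) + d(y,z) = 2^1.89 + 12^1.89 ≈ 3.7064 + 109.5601 = 113.2665. Since 146.6162 > 113.2665, the triangle inequality is violated.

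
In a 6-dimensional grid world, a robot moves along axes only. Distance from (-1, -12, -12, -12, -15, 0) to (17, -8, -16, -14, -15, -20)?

Σ|x_i - y_i| = |-1 - 17| + |-12 - (-8)| + |-12 - (-16)| + |-12 - (-14)| + |-15 - (-15)| + |0 - (-20)| = 18 + 4 + 4 + 2 + 0 + 20 = 48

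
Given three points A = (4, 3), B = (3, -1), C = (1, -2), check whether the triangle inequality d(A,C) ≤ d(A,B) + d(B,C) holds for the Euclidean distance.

d(A,B) = √(1² + 4²) = √17 ≈ 4.1231, d(B,C) = √(2² + 1²) = √5 ≈ 2.2361, d(A,C) = √(3² + 5²) = √34 ≈ 5.831.
d(A,C) ≈ 5.831 ≤ 4.1231 + 2.2361 = 6.3592. Triangle inequality is satisfied.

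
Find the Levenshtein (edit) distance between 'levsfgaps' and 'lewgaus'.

Let D[i][j] be the edit distance between the first i characters of 'levsfgaps' and the first j characters of 'lewgaus', with D[i][0] = i, D[0][j] = j, and D[i][j] = D[i-1][j-1] if the characters match, else 1 + min(D[i-1][j], D[i][j-1], D[i-1][j-1]). Filling the table (rows: prefixes of 'levsfgaps', columns: prefixes of 'lewgaus'):
     ε  l  e  w  g  a  u  s
  ε  0  1  2  3  4  5  6  7
  l  1  0  1  2  3  4  5  6
  e  2  1  0  1  2  3  4  5
  v  3  2  1  1  2  3  4  5
  s  4  3  2  2  2  3  4  4
  f  5  4  3  3  3  3  4  5
  g  6  5  4  4  3  4  4  5
  a  7  6  5  5  4  3  4  5
  p  8  7  6  6  5  4  4  5
  s  9  8  7  7  6  5  5  4
The bottom-right entry gives D[9][7] = 4, so no sequence of fewer than 4 edits works. Backtracking through the table gives one optimal edit sequence (4 edits):
  levsfgaps → lesfgaps (del v @3)
  lesfgaps → lefgaps (del s @3)
  lefgaps → lewgaps (sub f→w @3)
  lewgaps → lewgaus (sub p→u @6)
Edit distance = 4.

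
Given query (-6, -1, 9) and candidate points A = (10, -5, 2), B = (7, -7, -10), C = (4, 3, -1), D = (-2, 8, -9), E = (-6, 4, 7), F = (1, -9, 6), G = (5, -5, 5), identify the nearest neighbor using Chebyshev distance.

Distances: d(A) = 16, d(B) = 19, d(C) = 10, d(D) = 18, d(E) = 5, d(F) = 8, d(G) = 11. Nearest: E = (-6, 4, 7) with distance 5.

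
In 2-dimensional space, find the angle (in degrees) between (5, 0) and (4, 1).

With u = (5, 0), v = (4, 1):
u·v = 5·4 + 0·1 = 20 + 0 = 20.
|u| = √(5² + 0²) = √25, |v| = √(4² + 1²) = √17, so |u||v| = √(25·17) = √425.
cos θ = (u·v)/(|u||v|) = 20/√425 ≈ 0.970143
θ = arccos(0.970143) ≈ 14.04°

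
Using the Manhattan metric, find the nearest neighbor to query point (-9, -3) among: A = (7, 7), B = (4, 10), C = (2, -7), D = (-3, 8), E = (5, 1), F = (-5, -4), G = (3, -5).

Distances: d(A) = 26, d(B) = 26, d(C) = 15, d(D) = 17, d(E) = 18, d(F) = 5, d(G) = 14. Nearest: F = (-5, -4) with distance 5.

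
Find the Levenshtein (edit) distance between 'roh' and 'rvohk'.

Let D[i][j] be the edit distance between the first i characters of 'roh' and the first j characters of 'rvohk', with D[i][0] = i, D[0][j] = j, and D[i][j] = D[i-1][j-1] if the characters match, else 1 + min(D[i-1][j], D[i][j-1], D[i-1][j-1]). Filling the table (rows: prefixes of 'roh', columns: prefixes of 'rvohk'):
     ε  r  v  o  h  k
  ε  0  1  2  3  4  5
  r  1  0  1  2  3  4
  o  2  1  1  1  2  3
  h  3  2  2  2  1  2
The bottom-right entry gives D[3][5] = 2, so no sequence of fewer than 2 edits works. Backtracking through the table gives one optimal edit sequence (2 edits):
  roh → rvoh (ins v @2)
  rvoh → rvohk (ins k @5)
Edit distance = 2.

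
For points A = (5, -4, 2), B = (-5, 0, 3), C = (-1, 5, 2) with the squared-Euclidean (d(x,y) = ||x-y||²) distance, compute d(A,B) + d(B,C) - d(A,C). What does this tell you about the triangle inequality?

d(A,B) = 10² + 4² + 1² = 117, d(B,C) = 4² + 5² + 1² = 42, d(A,C) = 6² + 9² + 0² = 117.
d(A,B) + d(B,C) - d(A,C) = 117 + 42 - 117 = 159 - 117 = 42. This is ≥ 0, so the triangle inequality holds for these points.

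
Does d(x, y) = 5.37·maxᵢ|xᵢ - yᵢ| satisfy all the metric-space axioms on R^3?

Yes. The L∞ (Chebyshev) norm induces a metric on R^3, and multiplying a metric by a positive constant 5.37 > 0 preserves all four axioms: non-negativity (5.37·||x-y|| ≥ 0), identity (5.37·||x-y|| = 0 ⟺ ||x-y|| = 0 ⟺ x = y), symmetry (||x-y|| = ||y-x||), and the triangle inequality (5.37·||x-z|| ≤ 5.37·||x-y|| + 5.37·||y-z||). So d is a metric.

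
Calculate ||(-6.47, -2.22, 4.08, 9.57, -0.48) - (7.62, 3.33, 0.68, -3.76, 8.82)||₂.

√(Σ(x_i - y_i)²) = √((-6.47 - 7.62)² + (-2.22 - 3.33)² + (4.08 - 0.68)² + (9.57 - (-3.76))² + (-0.48 - 8.82)²)
= √((-14.09)² + (-5.55)² + 3.4² + 13.33² + (-9.3)²) = √(198.5281 + 30.8025 + 11.56 + 177.6889 + 86.49) = √505.0695 ≈ 22.4738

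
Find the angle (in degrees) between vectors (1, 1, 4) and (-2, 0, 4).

With u = (1, 1, 4), v = (-2, 0, 4):
u·v = 1·(-2) + 1·0 + 4·4 = (-2) + 0 + 16 = 14.
|u| = √(1² + 1² + 4²) = √18, |v| = √((-2)² + 0² + 4²) = √20, so |u||v| = √(18·20) = √360.
cos θ = (u·v)/(|u||v|) = 14/√360 ≈ 0.737865
θ = arccos(0.737865) ≈ 42.45°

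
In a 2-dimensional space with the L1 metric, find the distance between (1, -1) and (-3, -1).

Σ|x_i - y_i| = |1 - (-3)| + |-1 - (-1)| = 4 + 0 = 4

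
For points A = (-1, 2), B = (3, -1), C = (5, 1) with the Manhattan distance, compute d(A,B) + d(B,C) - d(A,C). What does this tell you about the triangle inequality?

d(A,B) = 4 + 3 = 7, d(B,C) = 2 + 2 = 4, d(A,C) = 6 + 1 = 7.
d(A,B) + d(B,C) - d(A,C) = 7 + 4 - 7 = 11 - 7 = 4. This is ≥ 0, so the triangle inequality holds for these points.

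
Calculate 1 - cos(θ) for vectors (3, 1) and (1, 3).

With u = (3, 1), v = (1, 3):
u·v = 3·1 + 1·3 = 3 + 3 = 6.
|u| = √(3² + 1²) = √10, |v| = √(1² + 3²) = √10, so |u||v| = √(10·10) = √100 = 10.
cos θ = (u·v)/(|u||v|) = 6/10 = 0.6
Cosine distance = 1 - cos θ = 1 - 0.6 = 0.4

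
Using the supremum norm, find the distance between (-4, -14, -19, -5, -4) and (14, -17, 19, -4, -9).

max(|x_i - y_i|) = max(|-4 - 14|, |-14 - (-17)|, |-19 - 19|, |-5 - (-4)|, |-4 - (-9)|) = max(18, 3, 38, 1, 5) = 38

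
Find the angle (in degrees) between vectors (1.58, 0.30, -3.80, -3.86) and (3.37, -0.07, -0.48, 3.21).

With u = (1.58, 0.30, -3.80, -3.86), v = (3.37, -0.07, -0.48, 3.21):
u·v = 1.58·3.37 + 0.3·(-0.07) + (-3.8)·(-0.48) + (-3.86)·3.21 = 5.3246 + (-0.021) + 1.824 + (-12.3906) = -5.263.
|u| = √(1.58² + 0.3² + (-3.8)² + (-3.86)²) = √(2.4964 + 0.09 + 14.44 + 14.8996) = √31.926, |v| = √(3.37² + (-0.07)² + (-0.48)² + 3.21²) = √(11.3569 + 0.0049 + 0.2304 + 10.3041) = √21.8963.
cos θ = (u·v)/(|u||v|) = -5.263/(√31.926·√21.8963) ≈ -0.199056
θ = arccos(-0.199056) ≈ 101.48°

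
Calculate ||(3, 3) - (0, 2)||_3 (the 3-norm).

(Σ|x_i - y_i|^3)^(1/3) = (|3 - 0|^3 + |3 - 2|^3)^(1/3)
= (3^3 + 1^3)^(1/3) = (27 + 1)^(1/3) = (28)^(1/3) ≈ 3.0366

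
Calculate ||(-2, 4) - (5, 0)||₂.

√(Σ(x_i - y_i)²) = √((-2 - 5)² + (4 - 0)²)
= √((-7)² + 4²) = √(49 + 16) = √65 ≈ 8.0623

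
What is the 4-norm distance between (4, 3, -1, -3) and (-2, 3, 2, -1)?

(Σ|x_i - y_i|^4)^(1/4) = (|4 - (-2)|^4 + |3 - 3|^4 + |-1 - 2|^4 + |-3 - (-1)|^4)^(1/4)
= (6^4 + 0^4 + 3^4 + 2^4)^(1/4) = (1296 + 0 + 81 + 16)^(1/4) = (1393)^(1/4) ≈ 6.1092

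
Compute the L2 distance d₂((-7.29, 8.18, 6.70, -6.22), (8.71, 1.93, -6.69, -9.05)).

√(Σ(x_i - y_i)²) = √((-7.29 - 8.71)² + (8.18 - 1.93)² + (6.7 - (-6.69))² + (-6.22 - (-9.05))²)
= √((-16)² + 6.25² + 13.39² + 2.83²) = √(256 + 39.0625 + 179.2921 + 8.0089) = √482.3635 ≈ 21.9628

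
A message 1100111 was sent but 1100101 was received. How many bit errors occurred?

Differing positions: 6. Hamming distance = 1.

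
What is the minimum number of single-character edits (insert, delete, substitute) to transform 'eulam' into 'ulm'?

Let D[i][j] be the edit distance between the first i characters of 'eulam' and the first j characters of 'ulm', with D[i][0] = i, D[0][j] = j, and D[i][j] = D[i-1][j-1] if the characters match, else 1 + min(D[i-1][j], D[i][j-1], D[i-1][j-1]). Filling the table (rows: prefixes of 'eulam', columns: prefixes of 'ulm'):
     ε  u  l  m
  ε  0  1  2  3
  e  1  1  2  3
  u  2  1  2  3
  l  3  2  1  2
  a  4  3  2  2
  m  5  4  3  2
The bottom-right entry gives D[5][3] = 2, so no sequence of fewer than 2 edits works. Backtracking through the table gives one optimal edit sequence (2 edits):
  eulam → ulam (del e @1)
  ulam → ulm (del a @3)
Edit distance = 2.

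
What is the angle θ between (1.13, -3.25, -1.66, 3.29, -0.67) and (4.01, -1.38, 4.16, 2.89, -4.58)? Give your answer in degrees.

With u = (1.13, -3.25, -1.66, 3.29, -0.67), v = (4.01, -1.38, 4.16, 2.89, -4.58):
u·v = 1.13·4.01 + (-3.25)·(-1.38) + (-1.66)·4.16 + 3.29·2.89 + (-0.67)·(-4.58) = 4.5313 + 4.485 + (-6.9056) + 9.5081 + 3.0686 = 14.6874.
|u| = √(1.13² + (-3.25)² + (-1.66)² + 3.29² + (-0.67)²) = √(1.2769 + 10.5625 + 2.7556 + 10.8241 + 0.4489) = √25.868, |v| = √(4.01² + (-1.38)² + 4.16² + 2.89² + (-4.58)²) = √(16.0801 + 1.9044 + 17.3056 + 8.3521 + 20.9764) = √64.6186.
cos θ = (u·v)/(|u||v|) = 14.6874/(√25.868·√64.6186) ≈ 0.35924
θ = arccos(0.35924) ≈ 68.95°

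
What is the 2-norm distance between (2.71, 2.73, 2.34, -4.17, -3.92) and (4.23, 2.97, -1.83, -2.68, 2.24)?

(Σ|x_i - y_i|^2)^(1/2) = (|2.71 - 4.23|^2 + |2.73 - 2.97|^2 + |2.34 - (-1.83)|^2 + |-4.17 - (-2.68)|^2 + |-3.92 - 2.24|^2)^(1/2)
= (1.52^2 + 0.24^2 + 4.17^2 + 1.49^2 + 6.16^2)^(1/2) = (2.3104 + 0.0576 + 17.3889 + 2.2201 + 37.9456)^(1/2) = (59.9226)^(1/2) ≈ 7.741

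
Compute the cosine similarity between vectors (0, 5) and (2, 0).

With u = (0, 5), v = (2, 0):
u·v = 0·2 + 5·0 = 0 + 0 = 0.
|u| = √(0² + 5²) = √25, |v| = √(2² + 0²) = √4, so |u||v| = √(25·4) = √100 = 10.
cos θ = (u·v)/(|u||v|) = 0/10 = 0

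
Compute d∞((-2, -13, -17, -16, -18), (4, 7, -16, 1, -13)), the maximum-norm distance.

max(|x_i - y_i|) = max(|-2 - 4|, |-13 - 7|, |-17 - (-16)|, |-16 - 1|, |-18 - (-13)|) = max(6, 20, 1, 17, 5) = 20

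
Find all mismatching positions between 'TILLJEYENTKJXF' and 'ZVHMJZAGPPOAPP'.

Differing positions: 1, 2, 3, 4, 6, 7, 8, 9, 10, 11, 12, 13, 14. Hamming distance = 13.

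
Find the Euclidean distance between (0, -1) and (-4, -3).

√(Σ(x_i - y_i)²) = √((0 - (-4))² + (-1 - (-3))²)
= √(4² + 2²) = √(16 + 4) = √20 ≈ 4.4721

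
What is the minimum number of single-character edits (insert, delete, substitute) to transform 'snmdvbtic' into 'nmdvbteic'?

Let D[i][j] be the edit distance between the first i characters of 'snmdvbtic' and the first j characters of 'nmdvbteic', with D[i][0] = i, D[0][j] = j, and D[i][j] = D[i-1][j-1] if the characters match, else 1 + min(D[i-1][j], D[i][j-1], D[i-1][j-1]). Filling the table (rows: prefixes of 'snmdvbtic', columns: prefixes of 'nmdvbteic'):
     ε  n  m  d  v  b  t  e  i  c
  ε  0  1  2  3  4  5  6  7  8  9
  s  1  1  2  3  4  5  6  7  8  9
  n  2  1  2  3  4  5  6  7  8  9
  m  3  2  1  2  3  4  5  6  7  8
  d  4  3  2  1  2  3  4  5  6  7
  v  5  4  3  2  1  2  3  4  5  6
  b  6  5  4  3  2  1  2  3  4  5
  t  7  6  5  4  3  2  1  2  3  4
  i  8  7  6  5  4  3  2  2  2  3
  c  9  8  7  6  5  4  3  3  3  2
The bottom-right entry gives D[9][9] = 2, so no sequence of fewer than 2 edits works. Backtracking through the table gives one optimal edit sequence (2 edits):
  snmdvbtic → nmdvbtic (del s @1)
  nmdvbtic → nmdvbteic (ins e @7)
Edit distance = 2.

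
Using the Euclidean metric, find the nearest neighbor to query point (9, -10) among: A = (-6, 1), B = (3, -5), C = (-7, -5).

Distances: d(A) ≈ 18.6011, d(B) ≈ 7.8102, d(C) ≈ 16.7631. Nearest: B = (3, -5) with distance 7.8102.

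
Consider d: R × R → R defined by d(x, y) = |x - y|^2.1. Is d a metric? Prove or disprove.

No. d(x,y) = |x-y|^2.1 fails the triangle inequality since p = 2.1 > 1. Counterexample: x = -2, y = -1, z = 2. d(x,z) = |-2 - 2|^2.1 = 4^2.1 ≈ 18.3792, but d(x,y) + d(y,z) = 1^2.1 + 3^2.1 ≈ 1 + 10.0451 = 11.0451. Since 18.3792 > 11.0451, the triangle inequality is violated.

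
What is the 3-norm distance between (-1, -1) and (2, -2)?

(Σ|x_i - y_i|^3)^(1/3) = (|-1 - 2|^3 + |-1 - (-2)|^3)^(1/3)
= (3^3 + 1^3)^(1/3) = (27 + 1)^(1/3) = (28)^(1/3) ≈ 3.0366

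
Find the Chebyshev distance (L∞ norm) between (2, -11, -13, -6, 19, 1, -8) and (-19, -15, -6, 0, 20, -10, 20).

max(|x_i - y_i|) = max(|2 - (-19)|, |-11 - (-15)|, |-13 - (-6)|, |-6 - 0|, |19 - 20|, |1 - (-10)|, |-8 - 20|) = max(21, 4, 7, 6, 1, 11, 28) = 28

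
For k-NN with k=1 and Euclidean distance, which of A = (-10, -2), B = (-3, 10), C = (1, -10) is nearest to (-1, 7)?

Distances: d(A) ≈ 12.7279, d(B) ≈ 3.6056, d(C) ≈ 17.1172. Nearest: B = (-3, 10) with distance 3.6056.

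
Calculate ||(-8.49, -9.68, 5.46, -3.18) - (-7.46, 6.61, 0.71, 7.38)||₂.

√(Σ(x_i - y_i)²) = √((-8.49 - (-7.46))² + (-9.68 - 6.61)² + (5.46 - 0.71)² + (-3.18 - 7.38)²)
= √((-1.03)² + (-16.29)² + 4.75² + (-10.56)²) = √(1.0609 + 265.3641 + 22.5625 + 111.5136) = √400.5011 ≈ 20.0125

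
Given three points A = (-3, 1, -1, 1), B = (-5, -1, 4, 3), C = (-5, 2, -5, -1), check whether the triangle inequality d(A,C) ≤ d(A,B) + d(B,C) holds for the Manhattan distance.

d(A,B) = 2 + 2 + 5 + 2 = 11, d(B,C) = 0 + 3 + 9 + 4 = 16, d(A,C) = 2 + 1 + 4 + 2 = 9.
d(A,C) = 9 ≤ 11 + 16 = 27. Triangle inequality is satisfied.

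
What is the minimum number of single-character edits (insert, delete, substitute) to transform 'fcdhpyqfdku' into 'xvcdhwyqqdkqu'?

Let D[i][j] be the edit distance between the first i characters of 'fcdhpyqfdku' and the first j characters of 'xvcdhwyqqdkqu', with D[i][0] = i, D[0][j] = j, and D[i][j] = D[i-1][j-1] if the characters match, else 1 + min(D[i-1][j], D[i][j-1], D[i-1][j-1]). Filling the table (rows: prefixes of 'fcdhpyqfdku', columns: prefixes of 'xvcdhwyqqdkqu'):
     ε  x  v  c  d  h  w  y  q  q  d  k  q  u
  ε  0  1  2  3  4  5  6  7  8  9 10 11 12 13
  f  1  1  2  3  4  5  6  7  8  9 10 11 12 13
  c  2  2  2  2  3  4  5  6  7  8  9 10 11 12
  d  3  3  3  3  2  3  4  5  6  7  8  9 10 11
  h  4  4  4  4  3  2  3  4  5  6  7  8  9 10
  p  5  5  5  5  4  3  3  4  5  6  7  8  9 10
  y  6  6  6  6  5  4  4  3  4  5  6  7  8  9
  q  7  7  7  7  6  5  5  4  3  4  5  6  7  8
  f  8  8  8  8  7  6  6  5  4  4  5  6  7  8
  d  9  9  9  9  8  7  7  6  5  5  4  5  6  7
  k 10 10 10 10  9  8  8  7  6  6  5  4  5  6
  u 11 11 11 11 10  9  9  8  7  7  6  5  5  5
The bottom-right entry gives D[11][13] = 5, so no sequence of fewer than 5 edits works. Backtracking through the table gives one optimal edit sequence (5 edits):
  fcdhpyqfdku → xfcdhpyqfdku (ins x @1)
  xfcdhpyqfdku → xvcdhpyqfdku (sub f→v @2)
  xvcdhpyqfdku → xvcdhwyqfdku (sub p→w @6)
  xvcdhwyqfdku → xvcdhwyqqdku (sub f→q @9)
  xvcdhwyqqdku → xvcdhwyqqdkqu (ins q @12)
Edit distance = 5.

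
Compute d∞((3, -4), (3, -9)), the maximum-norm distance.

max(|x_i - y_i|) = max(|3 - 3|, |-4 - (-9)|) = max(0, 5) = 5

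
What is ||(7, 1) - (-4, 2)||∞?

max(|x_i - y_i|) = max(|7 - (-4)|, |1 - 2|) = max(11, 1) = 11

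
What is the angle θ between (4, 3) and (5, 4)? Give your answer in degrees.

With u = (4, 3), v = (5, 4):
u·v = 4·5 + 3·4 = 20 + 12 = 32.
|u| = √(4² + 3²) = √25, |v| = √(5² + 4²) = √41, so |u||v| = √(25·41) = √1025.
cos θ = (u·v)/(|u||v|) = 32/√1025 ≈ 0.999512
θ = arccos(0.999512) ≈ 1.79°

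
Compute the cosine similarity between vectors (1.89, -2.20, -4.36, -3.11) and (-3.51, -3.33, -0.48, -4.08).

With u = (1.89, -2.20, -4.36, -3.11), v = (-3.51, -3.33, -0.48, -4.08):
u·v = 1.89·(-3.51) + (-2.2)·(-3.33) + (-4.36)·(-0.48) + (-3.11)·(-4.08) = (-6.6339) + 7.326 + 2.0928 + 12.6888 = 15.4737.
|u| = √(1.89² + (-2.2)² + (-4.36)² + (-3.11)²) = √(3.5721 + 4.84 + 19.0096 + 9.6721) = √37.0938, |v| = √((-3.51)² + (-3.33)² + (-0.48)² + (-4.08)²) = √(12.3201 + 11.0889 + 0.2304 + 16.6464) = √40.2858.
cos θ = (u·v)/(|u||v|) = 15.4737/(√37.0938·√40.2858) ≈ 0.4003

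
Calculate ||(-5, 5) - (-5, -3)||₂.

√(Σ(x_i - y_i)²) = √((-5 - (-5))² + (5 - (-3))²)
= √(0² + 8²) = √(0 + 64) = √64 = 8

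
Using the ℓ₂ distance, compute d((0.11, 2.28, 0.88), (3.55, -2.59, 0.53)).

(Σ|x_i - y_i|^2)^(1/2) = (|0.11 - 3.55|^2 + |2.28 - (-2.59)|^2 + |0.88 - 0.53|^2)^(1/2)
= (3.44^2 + 4.87^2 + 0.35^2)^(1/2) = (11.8336 + 23.7169 + 0.1225)^(1/2) = (35.673)^(1/2) ≈ 5.9727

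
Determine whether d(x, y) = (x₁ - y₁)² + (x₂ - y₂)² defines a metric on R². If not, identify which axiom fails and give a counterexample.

No. The squared Euclidean distance fails the triangle inequality. Counterexample: x = (0, 0), y = (5, 4), z = (10, 8). d(x,z) = 10² + 8² = 164, but d(x,y) + d(y,z) = (5² + 4²) + (5² + 4²) = 41 + 41 = 82. Since 164 > 82, the triangle inequality is violated. (Note: √d, the ordinary Euclidean distance, IS a metric.)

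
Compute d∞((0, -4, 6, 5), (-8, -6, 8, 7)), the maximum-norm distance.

max(|x_i - y_i|) = max(|0 - (-8)|, |-4 - (-6)|, |6 - 8|, |5 - 7|) = max(8, 2, 2, 2) = 8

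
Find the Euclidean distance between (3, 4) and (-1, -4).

√(Σ(x_i - y_i)²) = √((3 - (-1))² + (4 - (-4))²)
= √(4² + 8²) = √(16 + 64) = √80 ≈ 8.9443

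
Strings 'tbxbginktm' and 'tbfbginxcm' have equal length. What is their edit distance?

Let D[i][j] be the edit distance between the first i characters of 'tbxbginktm' and the first j characters of 'tbfbginxcm', with D[i][0] = i, D[0][j] = j, and D[i][j] = D[i-1][j-1] if the characters match, else 1 + min(D[i-1][j], D[i][j-1], D[i-1][j-1]). Filling the table (rows: prefixes of 'tbxbginktm', columns: prefixes of 'tbfbginxcm'):
     ε  t  b  f  b  g  i  n  x  c  m
  ε  0  1  2  3  4  5  6  7  8  9 10
  t  1  0  1  2  3  4  5  6  7  8  9
  b  2  1  0  1  2  3  4  5  6  7  8
  x  3  2  1  1  2  3  4  5  5  6  7
  b  4  3  2  2  1  2  3  4  5  6  7
  g  5  4  3  3  2  1  2  3  4  5  6
  i  6  5  4  4  3  2  1  2  3  4  5
  n  7  6  5  5  4  3  2  1  2  3  4
  k  8  7  6  6  5  4  3  2  2  3  4
  t  9  8  7  7  6  5  4  3  3  3  4
  m 10  9  8  8  7  6  5  4  4  4  3
The bottom-right entry gives D[10][10] = 3, so no sequence of fewer than 3 edits works. Backtracking through the table gives one optimal edit sequence (3 edits):
  tbxbginktm → tbfbginktm (sub x→f @3)
  tbfbginktm → tbfbginxtm (sub k→x @8)
  tbfbginxtm → tbfbginxcm (sub t→c @9)
Edit distance = 3.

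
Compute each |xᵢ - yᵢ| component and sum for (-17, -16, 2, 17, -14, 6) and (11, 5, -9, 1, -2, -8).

Σ|x_i - y_i| = |-17 - 11| + |-16 - 5| + |2 - (-9)| + |17 - 1| + |-14 - (-2)| + |6 - (-8)| = 28 + 21 + 11 + 16 + 12 + 14 = 102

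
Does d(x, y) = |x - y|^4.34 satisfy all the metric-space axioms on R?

No. d(x,y) = |x-y|^4.34 fails the triangle inequality since p = 4.34 > 1. Counterexample: x = -4, y = 0, z = 3. d(x,z) = |-4 - 3|^4.34 = 7^4.34 ≈ 4652.919, but d(x,y) + d(y,z) = 4^4.34 + 3^4.34 ≈ 410.1478 + 117.681 = 527.8288. Since 4652.919 > 527.8288, the triangle inequality is violated.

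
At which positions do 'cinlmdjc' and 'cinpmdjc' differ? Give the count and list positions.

Differing positions: 4. Hamming distance = 1.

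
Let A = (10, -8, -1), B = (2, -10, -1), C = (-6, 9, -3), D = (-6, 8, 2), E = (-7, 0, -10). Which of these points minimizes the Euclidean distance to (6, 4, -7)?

Distances: d(A) = 14, d(B) ≈ 15.748, d(C) ≈ 13.6015, d(D) ≈ 15.5242, d(E) ≈ 13.9284. Nearest: C = (-6, 9, -3) with distance 13.6015.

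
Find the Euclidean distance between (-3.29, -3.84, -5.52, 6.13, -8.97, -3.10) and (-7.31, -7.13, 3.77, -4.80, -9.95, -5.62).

√(Σ(x_i - y_i)²) = √((-3.29 - (-7.31))² + (-3.84 - (-7.13))² + (-5.52 - 3.77)² + (6.13 - (-4.8))² + (-8.97 - (-9.95))² + (-3.1 - (-5.62))²)
= √(4.02² + 3.29² + (-9.29)² + 10.93² + 0.98² + 2.52²) = √(16.1604 + 10.8241 + 86.3041 + 119.4649 + 0.9604 + 6.3504) = √240.0643 ≈ 15.494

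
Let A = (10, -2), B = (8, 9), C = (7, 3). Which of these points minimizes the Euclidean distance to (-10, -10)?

Distances: d(A) ≈ 21.5407, d(B) ≈ 26.1725, d(C) ≈ 21.4009. Nearest: C = (7, 3) with distance 21.4009.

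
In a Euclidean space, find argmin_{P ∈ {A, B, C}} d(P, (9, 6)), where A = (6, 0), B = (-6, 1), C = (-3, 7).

Distances: d(A) ≈ 6.7082, d(B) ≈ 15.8114, d(C) ≈ 12.0416. Nearest: A = (6, 0) with distance 6.7082.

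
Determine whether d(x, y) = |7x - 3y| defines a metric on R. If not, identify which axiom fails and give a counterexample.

No. d fails symmetry: d(4, 8) = |7·4 - 3·8| = |4| = 4, but d(8, 4) = |7·8 - 3·4| = |44| = 44. Since 4 ≠ 44, d(x,y) ≠ d(y,x) in general.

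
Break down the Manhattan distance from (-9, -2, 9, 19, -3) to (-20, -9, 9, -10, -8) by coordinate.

Σ|x_i - y_i| = |-9 - (-20)| + |-2 - (-9)| + |9 - 9| + |19 - (-10)| + |-3 - (-8)| = 11 + 7 + 0 + 29 + 5 = 52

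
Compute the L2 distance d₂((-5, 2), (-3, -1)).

√(Σ(x_i - y_i)²) = √((-5 - (-3))² + (2 - (-1))²)
= √((-2)² + 3²) = √(4 + 9) = √13 ≈ 3.6056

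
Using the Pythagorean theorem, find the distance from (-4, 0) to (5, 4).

√(Σ(x_i - y_i)²) = √((-4 - 5)² + (0 - 4)²)
= √((-9)² + (-4)²) = √(81 + 16) = √97 ≈ 9.8489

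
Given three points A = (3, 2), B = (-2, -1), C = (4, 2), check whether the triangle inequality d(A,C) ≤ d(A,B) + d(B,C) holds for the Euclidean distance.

d(A,B) = √(5² + 3²) = √34 ≈ 5.831, d(B,C) = √(6² + 3²) = √45 ≈ 6.7082, d(A,C) = √(1² + 0²) = √1 = 1.
d(A,C) = 1 ≤ 5.831 + 6.7082 = 12.5392. Triangle inequality is satisfied.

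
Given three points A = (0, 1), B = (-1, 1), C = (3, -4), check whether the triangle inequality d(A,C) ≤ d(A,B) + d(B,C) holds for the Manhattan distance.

d(A,B) = 1 + 0 = 1, d(B,C) = 4 + 5 = 9, d(A,C) = 3 + 5 = 8.
d(A,C) = 8 ≤ 1 + 9 = 10. Triangle inequality is satisfied.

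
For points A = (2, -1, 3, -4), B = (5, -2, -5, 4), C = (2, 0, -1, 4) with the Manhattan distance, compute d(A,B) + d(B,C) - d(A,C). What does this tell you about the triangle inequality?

d(A,B) = 3 + 1 + 8 + 8 = 20, d(B,C) = 3 + 2 + 4 + 0 = 9, d(A,C) = 0 + 1 + 4 + 8 = 13.
d(A,B) + d(B,C) - d(A,C) = 20 + 9 - 13 = 29 - 13 = 16. This is ≥ 0, so the triangle inequality holds for these points.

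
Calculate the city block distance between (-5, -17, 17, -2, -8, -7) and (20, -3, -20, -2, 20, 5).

Σ|x_i - y_i| = |-5 - 20| + |-17 - (-3)| + |17 - (-20)| + |-2 - (-2)| + |-8 - 20| + |-7 - 5| = 25 + 14 + 37 + 0 + 28 + 12 = 116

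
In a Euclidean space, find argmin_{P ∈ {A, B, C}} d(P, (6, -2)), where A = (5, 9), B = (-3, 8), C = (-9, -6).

Distances: d(A) ≈ 11.0454, d(B) ≈ 13.4536, d(C) ≈ 15.5242. Nearest: A = (5, 9) with distance 11.0454.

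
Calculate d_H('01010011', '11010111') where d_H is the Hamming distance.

Differing positions: 1, 6. Hamming distance = 2.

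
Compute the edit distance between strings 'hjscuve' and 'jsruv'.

Let D[i][j] be the edit distance between the first i characters of 'hjscuve' and the first j characters of 'jsruv', with D[i][0] = i, D[0][j] = j, and D[i][j] = D[i-1][j-1] if the characters match, else 1 + min(D[i-1][j], D[i][j-1], D[i-1][j-1]). Filling the table (rows: prefixes of 'hjscuve', columns: prefixes of 'jsruv'):
     ε  j  s  r  u  v
  ε  0  1  2  3  4  5
  h  1  1  2  3  4  5
  j  2  1  2  3  4  5
  s  3  2  1  2  3  4
  c  4  3  2  2  3  4
  u  5  4  3  3  2  3
  v  6  5  4  4  3  2
  e  7  6  5  5  4  3
The bottom-right entry gives D[7][5] = 3, so no sequence of fewer than 3 edits works. Backtracking through the table gives one optimal edit sequence (3 edits):
  hjscuve → jscuve (del h @1)
  jscuve → jsruve (sub c→r @3)
  jsruve → jsruv (del e @6)
Edit distance = 3.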